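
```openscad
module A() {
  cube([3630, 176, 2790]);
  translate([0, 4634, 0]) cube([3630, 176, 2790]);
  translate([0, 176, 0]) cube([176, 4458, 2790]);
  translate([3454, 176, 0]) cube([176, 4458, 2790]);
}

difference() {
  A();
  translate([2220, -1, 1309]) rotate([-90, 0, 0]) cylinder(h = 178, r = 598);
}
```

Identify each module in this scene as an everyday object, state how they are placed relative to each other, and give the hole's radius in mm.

The subtracted cylinder has r = 598 mm.

A is a house frame. The house frame has a circular hole through its front wall. The hole's radius is 598 mm.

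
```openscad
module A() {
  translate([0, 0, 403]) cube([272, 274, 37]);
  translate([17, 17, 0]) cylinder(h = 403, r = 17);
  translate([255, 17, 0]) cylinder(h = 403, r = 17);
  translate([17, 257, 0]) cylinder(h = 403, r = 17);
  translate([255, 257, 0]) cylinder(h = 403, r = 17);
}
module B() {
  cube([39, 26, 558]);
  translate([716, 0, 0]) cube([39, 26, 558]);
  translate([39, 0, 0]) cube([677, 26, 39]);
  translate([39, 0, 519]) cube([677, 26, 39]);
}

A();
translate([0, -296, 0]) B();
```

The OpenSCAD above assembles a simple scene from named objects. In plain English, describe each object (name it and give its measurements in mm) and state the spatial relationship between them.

A is a four-legged stool. The seat is 272×274 mm, 37 mm thick, top at z = 440 mm. It stands on four round legs, each 34 mm in diameter, from z = 0 to the seat underside, each leg's axis is inset half a diameter from the nearest pair of seat edges (so the leg's bounding box is flush with the corner).

B is a rectangular picture frame lying in the x–z plane (depth along y). The opening is 677 mm wide (x) by 480 mm tall (z), surrounded by a border 39 mm wide on all four sides. The frame is 26 mm deep and is made of two full-height vertical stiles with two horizontal rails fitted between them.

The picture frame is on the floor beside the stool on its −y side.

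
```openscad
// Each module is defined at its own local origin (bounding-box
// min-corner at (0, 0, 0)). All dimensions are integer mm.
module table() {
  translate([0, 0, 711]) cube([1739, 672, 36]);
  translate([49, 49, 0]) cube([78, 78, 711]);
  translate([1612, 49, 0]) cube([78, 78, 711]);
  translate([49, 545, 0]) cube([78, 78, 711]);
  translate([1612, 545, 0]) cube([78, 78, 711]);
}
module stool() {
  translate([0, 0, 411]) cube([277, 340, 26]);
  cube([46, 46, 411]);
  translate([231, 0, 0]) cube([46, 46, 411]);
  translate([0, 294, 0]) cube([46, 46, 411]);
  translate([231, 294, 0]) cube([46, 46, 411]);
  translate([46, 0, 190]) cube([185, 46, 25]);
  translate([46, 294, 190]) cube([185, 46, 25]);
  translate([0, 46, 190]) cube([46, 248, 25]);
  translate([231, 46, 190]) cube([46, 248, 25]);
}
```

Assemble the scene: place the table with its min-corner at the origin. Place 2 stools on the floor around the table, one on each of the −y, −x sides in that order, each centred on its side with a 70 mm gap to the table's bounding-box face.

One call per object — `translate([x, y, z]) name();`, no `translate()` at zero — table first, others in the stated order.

table();
translate([731, -410, 0]) stool();
translate([-347, 166, 0]) stool();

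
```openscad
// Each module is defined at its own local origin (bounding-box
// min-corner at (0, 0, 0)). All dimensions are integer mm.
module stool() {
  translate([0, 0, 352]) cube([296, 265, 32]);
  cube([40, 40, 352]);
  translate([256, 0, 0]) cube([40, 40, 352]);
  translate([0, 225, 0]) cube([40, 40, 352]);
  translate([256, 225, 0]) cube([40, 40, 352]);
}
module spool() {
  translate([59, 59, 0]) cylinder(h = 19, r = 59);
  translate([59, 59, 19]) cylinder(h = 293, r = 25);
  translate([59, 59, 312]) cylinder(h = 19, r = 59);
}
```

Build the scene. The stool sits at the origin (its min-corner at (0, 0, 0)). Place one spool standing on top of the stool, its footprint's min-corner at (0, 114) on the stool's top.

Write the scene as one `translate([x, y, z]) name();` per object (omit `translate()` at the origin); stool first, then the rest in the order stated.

stool();
translate([0, 114, 384]) spool();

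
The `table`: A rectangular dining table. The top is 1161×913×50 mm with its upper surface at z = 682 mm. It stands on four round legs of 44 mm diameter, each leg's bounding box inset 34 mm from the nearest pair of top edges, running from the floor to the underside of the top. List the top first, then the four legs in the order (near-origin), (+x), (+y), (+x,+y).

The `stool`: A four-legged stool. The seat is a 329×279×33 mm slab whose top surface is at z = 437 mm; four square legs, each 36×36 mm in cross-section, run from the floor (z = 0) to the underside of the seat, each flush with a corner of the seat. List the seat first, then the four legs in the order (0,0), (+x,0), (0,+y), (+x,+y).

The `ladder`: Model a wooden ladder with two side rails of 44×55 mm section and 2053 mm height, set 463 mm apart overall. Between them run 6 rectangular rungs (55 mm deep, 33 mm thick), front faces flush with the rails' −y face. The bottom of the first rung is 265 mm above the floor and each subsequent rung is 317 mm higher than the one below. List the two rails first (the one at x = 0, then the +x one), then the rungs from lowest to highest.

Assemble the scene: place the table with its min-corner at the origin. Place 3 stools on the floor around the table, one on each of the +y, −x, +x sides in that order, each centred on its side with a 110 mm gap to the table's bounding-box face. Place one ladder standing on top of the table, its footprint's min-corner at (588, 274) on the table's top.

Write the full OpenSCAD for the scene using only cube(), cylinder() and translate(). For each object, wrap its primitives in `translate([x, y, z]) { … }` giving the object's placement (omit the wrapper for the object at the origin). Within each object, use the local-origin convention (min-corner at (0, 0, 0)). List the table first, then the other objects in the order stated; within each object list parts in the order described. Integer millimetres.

translate([0, 0, 632]) cube([1161, 913, 50]);
translate([56, 56, 0]) cylinder(h = 632, r = 22);
translate([1105, 56, 0]) cylinder(h = 632, r = 22);
translate([56, 857, 0]) cylinder(h = 632, r = 22);
translate([1105, 857, 0]) cylinder(h = 632, r = 22);
translate([416, 1023, 0]) {
  translate([0, 0, 404]) cube([329, 279, 33]);
  cube([36, 36, 404]);
  translate([293, 0, 0]) cube([36, 36, 404]);
  translate([0, 243, 0]) cube([36, 36, 404]);
  translate([293, 243, 0]) cube([36, 36, 404]);
}
translate([-439, 317, 0]) {
  translate([0, 0, 404]) cube([329, 279, 33]);
  cube([36, 36, 404]);
  translate([293, 0, 0]) cube([36, 36, 404]);
  translate([0, 243, 0]) cube([36, 36, 404]);
  translate([293, 243, 0]) cube([36, 36, 404]);
}
translate([1271, 317, 0]) {
  translate([0, 0, 404]) cube([329, 279, 33]);
  cube([36, 36, 404]);
  translate([293, 0, 0]) cube([36, 36, 404]);
  translate([0, 243, 0]) cube([36, 36, 404]);
  translate([293, 243, 0]) cube([36, 36, 404]);
}
translate([588, 274, 682]) {
  cube([44, 55, 2053]);
  translate([419, 0, 0]) cube([44, 55, 2053]);
  translate([44, 0, 265]) cube([375, 55, 33]);
  translate([44, 0, 582]) cube([375, 55, 33]);
  translate([44, 0, 899]) cube([375, 55, 33]);
  translate([44, 0, 1216]) cube([375, 55, 33]);
  translate([44, 0, 1533]) cube([375, 55, 33]);
  translate([44, 0, 1850]) cube([375, 55, 33]);
}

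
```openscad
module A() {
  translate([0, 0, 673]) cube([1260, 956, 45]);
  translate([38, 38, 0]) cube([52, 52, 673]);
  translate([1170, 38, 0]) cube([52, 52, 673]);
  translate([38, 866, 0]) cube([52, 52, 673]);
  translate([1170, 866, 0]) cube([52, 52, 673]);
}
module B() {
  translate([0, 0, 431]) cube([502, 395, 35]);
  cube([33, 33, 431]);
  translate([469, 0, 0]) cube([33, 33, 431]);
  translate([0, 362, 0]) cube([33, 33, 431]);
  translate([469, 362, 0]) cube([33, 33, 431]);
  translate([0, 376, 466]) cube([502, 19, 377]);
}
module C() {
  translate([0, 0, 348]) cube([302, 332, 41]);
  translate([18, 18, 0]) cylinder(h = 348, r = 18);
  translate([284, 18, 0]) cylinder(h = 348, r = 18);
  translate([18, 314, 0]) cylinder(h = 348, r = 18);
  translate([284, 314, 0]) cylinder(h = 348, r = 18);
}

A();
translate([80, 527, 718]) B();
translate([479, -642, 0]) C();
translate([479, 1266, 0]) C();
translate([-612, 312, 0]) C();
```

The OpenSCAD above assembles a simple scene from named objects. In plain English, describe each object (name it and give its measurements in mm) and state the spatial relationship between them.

A is a table: top 1260 mm (x) × 956 mm (y), 45 mm thick, upper face at z = 718 mm, on four 52×52 mm square legs, each inset 38 mm from the nearest pair of top edges, running from z = 0 to the bottom of the top.

B is a chair: 502×395 mm seat, 35 mm thick, top at z = 466 mm, on four 33 mm square corner legs flush with the seat edges. A 19 mm thick backrest slab spans the full seat width, extending 377 mm above the seat top, its back face flush with the seat's +y edge.

C is a simple wooden stool: a rectangular seat 302 mm (x) by 332 mm (y), 41 mm thick, top face at z = 389 mm, on four round legs, each 36 mm in diameter. The legs rest on z = 0, each leg's axis is inset half a diameter from the nearest pair of seat edges (so the leg's bounding box is flush with the corner).

The chair is on top of the table. Three stools sit around the table at the −y, +y, −x sides.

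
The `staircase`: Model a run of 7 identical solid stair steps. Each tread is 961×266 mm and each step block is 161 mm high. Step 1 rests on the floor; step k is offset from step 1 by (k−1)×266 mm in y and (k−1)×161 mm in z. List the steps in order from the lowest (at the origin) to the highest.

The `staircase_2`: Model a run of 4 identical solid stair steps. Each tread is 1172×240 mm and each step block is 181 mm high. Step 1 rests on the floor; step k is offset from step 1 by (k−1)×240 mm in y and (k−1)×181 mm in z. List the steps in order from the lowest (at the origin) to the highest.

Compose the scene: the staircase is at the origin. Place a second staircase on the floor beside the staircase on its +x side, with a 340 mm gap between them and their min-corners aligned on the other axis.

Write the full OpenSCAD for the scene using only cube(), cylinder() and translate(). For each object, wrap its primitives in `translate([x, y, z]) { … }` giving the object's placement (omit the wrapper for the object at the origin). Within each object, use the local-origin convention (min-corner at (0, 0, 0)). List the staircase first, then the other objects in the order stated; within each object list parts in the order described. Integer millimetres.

cube([961, 266, 161]);
translate([0, 266, 161]) cube([961, 266, 161]);
translate([0, 532, 322]) cube([961, 266, 161]);
translate([0, 798, 483]) cube([961, 266, 161]);
translate([0, 1064, 644]) cube([961, 266, 161]);
translate([0, 1330, 805]) cube([961, 266, 161]);
translate([0, 1596, 966]) cube([961, 266, 161]);
translate([1301, 0, 0]) {
  cube([1172, 240, 181]);
  translate([0, 240, 181]) cube([1172, 240, 181]);
  translate([0, 480, 362]) cube([1172, 240, 181]);
  translate([0, 720, 543]) cube([1172, 240, 181]);
}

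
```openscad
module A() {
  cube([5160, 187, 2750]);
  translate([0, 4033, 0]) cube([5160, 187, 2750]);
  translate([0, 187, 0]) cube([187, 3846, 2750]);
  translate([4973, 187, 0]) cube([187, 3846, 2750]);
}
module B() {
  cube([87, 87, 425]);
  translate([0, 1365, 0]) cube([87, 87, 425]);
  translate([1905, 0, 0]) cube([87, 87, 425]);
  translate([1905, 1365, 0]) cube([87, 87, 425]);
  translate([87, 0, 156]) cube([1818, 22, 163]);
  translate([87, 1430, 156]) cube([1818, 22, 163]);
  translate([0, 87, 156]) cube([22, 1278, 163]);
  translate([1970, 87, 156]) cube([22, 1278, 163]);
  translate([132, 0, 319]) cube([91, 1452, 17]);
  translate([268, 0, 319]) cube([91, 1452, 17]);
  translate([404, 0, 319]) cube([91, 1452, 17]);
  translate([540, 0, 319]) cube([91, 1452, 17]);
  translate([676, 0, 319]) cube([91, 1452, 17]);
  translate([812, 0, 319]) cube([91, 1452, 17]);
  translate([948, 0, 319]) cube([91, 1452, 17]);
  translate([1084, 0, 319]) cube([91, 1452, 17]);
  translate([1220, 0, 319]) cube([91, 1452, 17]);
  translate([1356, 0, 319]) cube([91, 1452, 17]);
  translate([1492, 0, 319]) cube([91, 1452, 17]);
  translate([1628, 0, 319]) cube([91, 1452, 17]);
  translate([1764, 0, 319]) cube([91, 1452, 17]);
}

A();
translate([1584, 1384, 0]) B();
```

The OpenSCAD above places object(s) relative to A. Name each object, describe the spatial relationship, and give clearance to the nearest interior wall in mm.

Clearances: x = 1397, y = 1197; minimum 1197 mm.

A is a house frame. B is a bed frame. The bed frame sits inside the house frame, centred. The clearance to the nearest interior wall is 1197 mm.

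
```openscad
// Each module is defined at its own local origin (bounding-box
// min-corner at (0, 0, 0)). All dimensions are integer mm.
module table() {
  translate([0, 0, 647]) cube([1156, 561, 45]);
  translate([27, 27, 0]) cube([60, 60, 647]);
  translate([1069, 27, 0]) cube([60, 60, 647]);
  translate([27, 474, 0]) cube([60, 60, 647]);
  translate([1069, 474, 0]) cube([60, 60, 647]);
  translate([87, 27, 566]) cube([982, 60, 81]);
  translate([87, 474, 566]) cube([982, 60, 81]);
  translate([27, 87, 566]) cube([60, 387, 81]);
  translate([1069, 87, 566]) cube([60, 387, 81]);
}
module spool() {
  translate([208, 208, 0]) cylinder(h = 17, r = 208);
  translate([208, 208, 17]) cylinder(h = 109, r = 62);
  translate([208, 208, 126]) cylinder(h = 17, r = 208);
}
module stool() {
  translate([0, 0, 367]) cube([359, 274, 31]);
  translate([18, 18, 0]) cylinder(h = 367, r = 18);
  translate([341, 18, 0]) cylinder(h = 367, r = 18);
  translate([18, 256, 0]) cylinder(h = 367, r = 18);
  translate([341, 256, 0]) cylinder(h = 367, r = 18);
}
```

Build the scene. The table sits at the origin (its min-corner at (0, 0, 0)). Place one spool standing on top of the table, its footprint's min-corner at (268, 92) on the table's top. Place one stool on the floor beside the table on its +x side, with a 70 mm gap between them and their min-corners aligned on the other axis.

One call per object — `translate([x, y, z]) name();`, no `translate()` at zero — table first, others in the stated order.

table();
translate([268, 92, 692]) spool();
translate([1226, 0, 0]) stool();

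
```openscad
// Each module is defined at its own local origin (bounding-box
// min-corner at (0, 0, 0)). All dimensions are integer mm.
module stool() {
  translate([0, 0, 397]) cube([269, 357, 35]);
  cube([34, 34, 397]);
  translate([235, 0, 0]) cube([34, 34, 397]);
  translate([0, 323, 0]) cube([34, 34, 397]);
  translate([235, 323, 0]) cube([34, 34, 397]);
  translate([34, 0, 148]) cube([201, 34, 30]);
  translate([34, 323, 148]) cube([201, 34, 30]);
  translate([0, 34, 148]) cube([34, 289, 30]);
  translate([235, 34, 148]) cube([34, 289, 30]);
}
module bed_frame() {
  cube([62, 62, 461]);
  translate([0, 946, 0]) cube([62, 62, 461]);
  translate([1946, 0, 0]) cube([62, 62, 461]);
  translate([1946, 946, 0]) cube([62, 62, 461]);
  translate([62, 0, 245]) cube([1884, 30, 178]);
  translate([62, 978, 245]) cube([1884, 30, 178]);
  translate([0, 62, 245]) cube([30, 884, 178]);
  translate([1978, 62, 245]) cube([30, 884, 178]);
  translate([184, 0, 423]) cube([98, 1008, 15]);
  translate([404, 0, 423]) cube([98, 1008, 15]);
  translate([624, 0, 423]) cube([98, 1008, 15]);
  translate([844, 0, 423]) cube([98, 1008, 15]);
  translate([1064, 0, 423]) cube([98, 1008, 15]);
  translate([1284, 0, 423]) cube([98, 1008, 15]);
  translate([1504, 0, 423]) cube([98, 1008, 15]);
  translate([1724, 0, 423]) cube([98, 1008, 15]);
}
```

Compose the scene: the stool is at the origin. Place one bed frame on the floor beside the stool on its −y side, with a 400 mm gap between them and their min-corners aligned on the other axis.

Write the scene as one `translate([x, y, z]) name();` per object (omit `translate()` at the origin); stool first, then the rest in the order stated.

stool();
translate([0, -1408, 0]) bed_frame();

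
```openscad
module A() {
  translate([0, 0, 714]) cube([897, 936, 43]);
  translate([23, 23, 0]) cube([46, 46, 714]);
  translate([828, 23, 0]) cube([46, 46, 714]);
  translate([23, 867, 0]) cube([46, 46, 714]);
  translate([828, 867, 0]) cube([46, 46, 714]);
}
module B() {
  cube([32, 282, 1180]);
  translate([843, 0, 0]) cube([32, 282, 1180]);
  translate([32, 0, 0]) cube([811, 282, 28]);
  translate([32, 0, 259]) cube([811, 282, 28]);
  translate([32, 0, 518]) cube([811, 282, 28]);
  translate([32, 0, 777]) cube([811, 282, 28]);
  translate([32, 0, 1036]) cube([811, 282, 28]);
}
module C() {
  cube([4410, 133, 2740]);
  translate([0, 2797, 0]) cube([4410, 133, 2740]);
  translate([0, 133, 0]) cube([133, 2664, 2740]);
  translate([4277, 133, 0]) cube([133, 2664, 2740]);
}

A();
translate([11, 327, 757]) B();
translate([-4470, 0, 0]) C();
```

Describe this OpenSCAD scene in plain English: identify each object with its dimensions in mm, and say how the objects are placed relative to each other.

A is a rectangular dining table. The top is 897×936×43 mm with its upper surface at z = 757 mm. It stands on four 46×46 mm square legs, each inset 23 mm from the nearest pair of top edges, running from the floor to the underside of the top.

B is an open bookshelf. Two side panels, each 32 mm thick, 282 mm deep and 1180 mm tall, stand 875 mm apart (outside-to-outside). Between them sit 5 shelves, each 28 mm thick and 282 mm deep, spanning the full gap between the sides. The bottom shelf rests on the floor (its underside at z = 0) and the clear gap between one shelf's top and the next shelf's underside is 231 mm.

C is the wall frame of a small rectangular building: four walls, each 2740 mm tall and 133 mm thick, enclosing a footprint 4410 mm (x) by 2930 mm (y) outside-to-outside, with no floor or roof. The front and back walls (the −y and +y sides) span the full width; the two side walls fit between them.

The bookshelf is on top of the table, centred. The house frame is on the floor beside the table on its −x side.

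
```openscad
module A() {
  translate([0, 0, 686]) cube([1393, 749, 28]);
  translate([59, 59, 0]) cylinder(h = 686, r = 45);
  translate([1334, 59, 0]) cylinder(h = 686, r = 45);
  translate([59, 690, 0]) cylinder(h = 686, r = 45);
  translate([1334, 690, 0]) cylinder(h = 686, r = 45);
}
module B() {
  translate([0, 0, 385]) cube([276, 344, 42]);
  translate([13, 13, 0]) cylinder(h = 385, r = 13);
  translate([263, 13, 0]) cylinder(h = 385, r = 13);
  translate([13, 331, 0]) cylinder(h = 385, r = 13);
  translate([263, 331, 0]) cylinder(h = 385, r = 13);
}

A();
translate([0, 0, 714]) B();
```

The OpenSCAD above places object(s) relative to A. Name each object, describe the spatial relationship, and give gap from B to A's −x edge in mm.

The stool's min-x is at 0; the table's min-x is 0; gap = 0 mm.

A is a table. B is a stool. The stool is on top of the table. The gap from the stool to the table's −x edge is 0 mm.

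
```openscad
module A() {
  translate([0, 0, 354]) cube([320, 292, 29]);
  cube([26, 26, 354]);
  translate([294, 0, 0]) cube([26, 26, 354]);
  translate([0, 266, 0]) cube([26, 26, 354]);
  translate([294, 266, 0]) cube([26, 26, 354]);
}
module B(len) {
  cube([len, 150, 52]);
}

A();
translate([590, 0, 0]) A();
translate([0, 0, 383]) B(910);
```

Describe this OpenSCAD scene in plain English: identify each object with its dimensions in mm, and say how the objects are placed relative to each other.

A is a simple wooden stool: a rectangular seat 320 mm (x) by 292 mm (y), 29 mm thick, top face at z = 383 mm, on four square legs, each 26×26 mm in cross-section. The legs rest on z = 0, each flush with a corner of the seat.

B is a rectangular beam 910 mm long (x), 150 mm deep (y), 52 mm thick (z).

The beam spans the tops of two stools placed 270 mm apart, resting at z = 383 mm.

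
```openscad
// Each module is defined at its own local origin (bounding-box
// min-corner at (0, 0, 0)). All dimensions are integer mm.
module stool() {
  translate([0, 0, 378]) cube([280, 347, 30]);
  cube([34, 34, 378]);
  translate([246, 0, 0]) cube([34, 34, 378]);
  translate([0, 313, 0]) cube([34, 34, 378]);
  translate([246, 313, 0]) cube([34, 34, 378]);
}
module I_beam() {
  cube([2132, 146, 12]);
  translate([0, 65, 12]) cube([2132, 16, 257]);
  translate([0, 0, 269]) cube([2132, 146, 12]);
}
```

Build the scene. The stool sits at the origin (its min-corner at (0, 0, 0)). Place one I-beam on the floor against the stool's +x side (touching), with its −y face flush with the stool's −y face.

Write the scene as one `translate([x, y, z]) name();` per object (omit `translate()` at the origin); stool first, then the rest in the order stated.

stool();
translate([280, 0, 0]) I_beam();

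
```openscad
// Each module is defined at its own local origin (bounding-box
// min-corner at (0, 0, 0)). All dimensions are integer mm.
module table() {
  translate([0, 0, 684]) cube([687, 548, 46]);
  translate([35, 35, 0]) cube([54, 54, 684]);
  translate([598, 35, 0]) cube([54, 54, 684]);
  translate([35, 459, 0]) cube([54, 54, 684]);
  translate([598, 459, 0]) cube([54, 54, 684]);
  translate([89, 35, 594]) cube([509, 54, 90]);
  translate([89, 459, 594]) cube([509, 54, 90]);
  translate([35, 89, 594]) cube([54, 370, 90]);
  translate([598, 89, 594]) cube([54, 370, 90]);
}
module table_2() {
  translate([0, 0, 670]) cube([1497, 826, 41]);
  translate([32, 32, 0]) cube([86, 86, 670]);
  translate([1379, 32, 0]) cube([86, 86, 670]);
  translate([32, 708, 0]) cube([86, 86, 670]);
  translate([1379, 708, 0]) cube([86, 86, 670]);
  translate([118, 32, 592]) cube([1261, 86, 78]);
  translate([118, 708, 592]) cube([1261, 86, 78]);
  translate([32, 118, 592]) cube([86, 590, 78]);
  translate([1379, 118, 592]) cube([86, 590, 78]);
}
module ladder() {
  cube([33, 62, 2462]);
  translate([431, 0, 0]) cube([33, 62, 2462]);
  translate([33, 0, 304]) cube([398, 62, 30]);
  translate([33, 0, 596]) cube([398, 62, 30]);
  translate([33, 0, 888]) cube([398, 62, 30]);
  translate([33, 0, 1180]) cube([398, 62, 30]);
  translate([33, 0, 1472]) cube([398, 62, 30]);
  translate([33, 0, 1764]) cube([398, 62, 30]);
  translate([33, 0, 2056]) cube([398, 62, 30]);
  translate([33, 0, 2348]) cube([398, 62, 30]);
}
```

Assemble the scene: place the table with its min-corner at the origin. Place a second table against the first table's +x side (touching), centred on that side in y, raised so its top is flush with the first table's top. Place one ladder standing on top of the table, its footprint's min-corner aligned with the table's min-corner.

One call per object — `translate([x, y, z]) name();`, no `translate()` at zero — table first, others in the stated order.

table();
translate([687, -139, 19]) table_2();
translate([0, 0, 730]) ladder();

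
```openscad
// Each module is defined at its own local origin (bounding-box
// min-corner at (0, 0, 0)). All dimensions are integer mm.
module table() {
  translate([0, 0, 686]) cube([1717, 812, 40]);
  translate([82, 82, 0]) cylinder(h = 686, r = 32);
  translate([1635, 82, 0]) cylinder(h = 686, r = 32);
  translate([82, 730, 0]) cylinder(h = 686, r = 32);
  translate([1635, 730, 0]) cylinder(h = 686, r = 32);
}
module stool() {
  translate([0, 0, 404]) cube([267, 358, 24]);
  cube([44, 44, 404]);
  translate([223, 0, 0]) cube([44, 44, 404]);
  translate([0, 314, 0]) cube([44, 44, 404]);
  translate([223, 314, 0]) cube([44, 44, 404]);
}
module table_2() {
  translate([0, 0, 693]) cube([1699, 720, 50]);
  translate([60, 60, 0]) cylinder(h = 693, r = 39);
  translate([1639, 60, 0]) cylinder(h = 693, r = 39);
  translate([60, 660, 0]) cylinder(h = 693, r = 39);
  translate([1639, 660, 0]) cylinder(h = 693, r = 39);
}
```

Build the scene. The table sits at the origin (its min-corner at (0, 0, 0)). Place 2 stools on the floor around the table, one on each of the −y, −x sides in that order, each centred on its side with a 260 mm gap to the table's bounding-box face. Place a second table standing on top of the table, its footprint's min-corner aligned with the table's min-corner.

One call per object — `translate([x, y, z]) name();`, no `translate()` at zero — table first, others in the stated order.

table();
translate([725, -618, 0]) stool();
translate([-527, 227, 0]) stool();
translate([0, 0, 726]) table_2();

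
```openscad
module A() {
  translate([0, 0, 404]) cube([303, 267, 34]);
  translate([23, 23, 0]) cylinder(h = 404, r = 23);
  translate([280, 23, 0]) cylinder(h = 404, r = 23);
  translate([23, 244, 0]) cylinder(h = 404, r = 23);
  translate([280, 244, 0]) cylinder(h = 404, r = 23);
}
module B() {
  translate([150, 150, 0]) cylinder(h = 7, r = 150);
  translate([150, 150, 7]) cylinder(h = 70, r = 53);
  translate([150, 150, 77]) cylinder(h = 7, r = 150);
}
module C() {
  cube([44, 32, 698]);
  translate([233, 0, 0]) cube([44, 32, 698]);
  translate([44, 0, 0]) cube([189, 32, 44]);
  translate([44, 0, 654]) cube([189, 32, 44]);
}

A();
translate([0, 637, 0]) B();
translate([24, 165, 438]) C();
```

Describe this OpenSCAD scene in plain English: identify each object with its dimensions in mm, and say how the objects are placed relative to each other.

A is a simple wooden stool: a rectangular seat 303 mm (x) by 267 mm (y), 34 mm thick, top face at z = 438 mm, on four round legs, each 46 mm in diameter. The legs rest on z = 0, each leg's axis is inset half a diameter from the nearest pair of seat edges (so the leg's bounding box is flush with the corner).

B is a spool: two coaxial disc flanges of radius 150 mm and thickness 7 mm, joined by a core cylinder of radius 53 mm and height 70 mm. The lower flange rests on z = 0 and the three cylinders share a vertical axis.

C is a picture frame with a 189×610 mm rectangular opening (x by z) and a uniform 44 mm border on every side. Frame depth is 32 mm along y. It is built from two vertical stiles running the full outside height and two horizontal rails spanning the gap between the stiles.

The spool is on the floor beside the stool on its +y side. The picture frame is on top of the stool.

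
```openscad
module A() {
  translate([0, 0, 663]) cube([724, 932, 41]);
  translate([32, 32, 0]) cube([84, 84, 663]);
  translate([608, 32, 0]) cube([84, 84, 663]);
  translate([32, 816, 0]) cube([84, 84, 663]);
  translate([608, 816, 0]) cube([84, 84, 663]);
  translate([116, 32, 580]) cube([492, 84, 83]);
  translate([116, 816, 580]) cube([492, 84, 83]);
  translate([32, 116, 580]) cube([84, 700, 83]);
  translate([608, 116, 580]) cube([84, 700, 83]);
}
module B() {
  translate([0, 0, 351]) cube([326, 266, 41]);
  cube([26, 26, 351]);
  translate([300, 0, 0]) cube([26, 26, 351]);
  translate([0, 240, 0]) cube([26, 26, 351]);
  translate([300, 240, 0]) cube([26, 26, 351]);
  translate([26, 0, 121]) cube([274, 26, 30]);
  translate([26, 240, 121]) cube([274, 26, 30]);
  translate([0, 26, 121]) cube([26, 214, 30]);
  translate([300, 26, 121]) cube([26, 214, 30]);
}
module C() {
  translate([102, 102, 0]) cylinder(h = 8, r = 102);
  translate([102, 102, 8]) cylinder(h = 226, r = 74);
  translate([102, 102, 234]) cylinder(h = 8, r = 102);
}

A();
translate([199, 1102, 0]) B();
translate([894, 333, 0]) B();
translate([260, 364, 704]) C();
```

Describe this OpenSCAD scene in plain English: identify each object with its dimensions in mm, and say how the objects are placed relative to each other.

A is a rectangular dining table. The top is 724×932×41 mm with its upper surface at z = 704 mm. It stands on four 84×84 mm square legs, each inset 32 mm from the nearest pair of top edges, running from the floor to the underside of the top. Four apron rails, 84 mm thick and 83 mm tall, run between adjacent legs with their top edges flush with the underside of the top and their outer faces flush with the legs' outer faces.

B is a simple wooden stool: a rectangular seat 326 mm (x) by 266 mm (y), 41 mm thick, top face at z = 392 mm, on four square legs, each 26×26 mm in cross-section. The legs rest on z = 0, each flush with a corner of the seat. Four stretchers, 26 mm wide and 30 mm tall, connect adjacent legs with their undersides at z = 121 mm, each running between the inner faces of the legs it joins and aligned with the legs' outer faces on the other axis.

C is a spool: two coaxial disc flanges of radius 102 mm and thickness 8 mm, joined by a core cylinder of radius 74 mm and height 226 mm. The lower flange rests on z = 0 and the three cylinders share a vertical axis.

Two stools sit around the table at the +y, +x sides. The spool is on top of the table, centred.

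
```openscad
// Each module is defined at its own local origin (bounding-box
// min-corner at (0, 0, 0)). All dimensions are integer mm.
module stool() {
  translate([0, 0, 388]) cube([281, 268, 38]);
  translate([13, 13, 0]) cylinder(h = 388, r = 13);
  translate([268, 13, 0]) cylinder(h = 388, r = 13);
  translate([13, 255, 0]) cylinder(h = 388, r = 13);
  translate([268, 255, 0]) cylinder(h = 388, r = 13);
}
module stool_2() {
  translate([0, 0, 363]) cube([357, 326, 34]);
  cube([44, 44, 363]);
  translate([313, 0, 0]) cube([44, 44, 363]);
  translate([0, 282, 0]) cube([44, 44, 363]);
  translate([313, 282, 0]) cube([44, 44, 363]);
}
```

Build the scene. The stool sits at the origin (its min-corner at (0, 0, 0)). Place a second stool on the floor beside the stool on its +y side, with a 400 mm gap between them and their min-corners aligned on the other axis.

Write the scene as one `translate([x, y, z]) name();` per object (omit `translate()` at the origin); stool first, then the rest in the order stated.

stool();
translate([0, 668, 0]) stool_2();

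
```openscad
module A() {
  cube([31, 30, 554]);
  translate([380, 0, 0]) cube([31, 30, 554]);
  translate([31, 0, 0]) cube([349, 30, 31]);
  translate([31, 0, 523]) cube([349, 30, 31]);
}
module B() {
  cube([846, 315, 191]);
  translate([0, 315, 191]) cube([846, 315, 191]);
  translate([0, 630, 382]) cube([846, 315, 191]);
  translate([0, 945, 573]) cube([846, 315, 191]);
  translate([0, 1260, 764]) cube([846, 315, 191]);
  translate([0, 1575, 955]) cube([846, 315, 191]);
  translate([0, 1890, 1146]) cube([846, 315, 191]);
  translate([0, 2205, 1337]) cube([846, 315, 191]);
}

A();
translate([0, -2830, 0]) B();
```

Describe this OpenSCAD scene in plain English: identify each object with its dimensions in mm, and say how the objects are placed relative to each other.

A is a rectangular picture frame lying in the x–z plane (depth along y). The opening is 349 mm wide (x) by 492 mm tall (z), surrounded by a border 31 mm wide on all four sides. The frame is 30 mm deep and is made of two full-height vertical stiles with two horizontal rails fitted between them.

B is a straight staircase of 8 solid steps. Each step is 846 mm wide (x), 315 mm deep (y, the going) and 191 mm tall (the rise). The first step rests on the floor; each subsequent step sits one going further in +y and one rise higher in +z, directly behind and above the previous step with no overlap.

The staircase is on the floor beside the picture frame on its −y side.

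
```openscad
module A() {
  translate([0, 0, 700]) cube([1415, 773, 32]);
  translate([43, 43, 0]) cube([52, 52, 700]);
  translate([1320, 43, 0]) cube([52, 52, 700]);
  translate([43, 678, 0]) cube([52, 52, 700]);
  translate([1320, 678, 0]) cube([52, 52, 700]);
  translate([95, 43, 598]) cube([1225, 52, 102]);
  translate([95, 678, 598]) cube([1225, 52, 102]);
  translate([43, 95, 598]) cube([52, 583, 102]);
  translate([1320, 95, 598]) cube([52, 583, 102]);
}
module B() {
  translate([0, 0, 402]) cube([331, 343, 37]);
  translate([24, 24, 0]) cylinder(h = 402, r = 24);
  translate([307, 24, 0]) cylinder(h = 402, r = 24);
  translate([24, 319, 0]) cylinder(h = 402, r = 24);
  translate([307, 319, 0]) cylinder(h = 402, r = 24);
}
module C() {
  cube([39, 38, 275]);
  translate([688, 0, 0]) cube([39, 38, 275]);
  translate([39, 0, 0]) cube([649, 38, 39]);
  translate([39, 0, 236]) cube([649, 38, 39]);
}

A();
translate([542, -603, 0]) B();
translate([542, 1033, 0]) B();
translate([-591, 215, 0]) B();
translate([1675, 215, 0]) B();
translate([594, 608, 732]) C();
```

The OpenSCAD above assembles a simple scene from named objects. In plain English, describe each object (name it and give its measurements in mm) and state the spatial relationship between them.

A is a table with a 1415×773 mm rectangular top, 32 mm thick, top surface at z = 732 mm, supported by four 52×52 mm square legs, each inset 43 mm from the nearest pair of top edges, running from the floor. Four apron rails, 52 mm thick and 102 mm tall, run between adjacent legs with their top edges flush with the underside of the top and their outer faces flush with the legs' outer faces.

B is a four-legged stool. The seat is a 331×343×37 mm slab whose top surface is at z = 439 mm; four round legs, each 48 mm in diameter, run from the floor (z = 0) to the underside of the seat, each leg's axis is inset half a diameter from the nearest pair of seat edges (so the leg's bounding box is flush with the corner).

C is a rectangular picture frame lying in the x–z plane (depth along y). The opening is 649 mm wide (x) by 197 mm tall (z), surrounded by a border 39 mm wide on all four sides. The frame is 38 mm deep and is made of two full-height vertical stiles with two horizontal rails fitted between them.

Four stools sit around the table at the −y, +y, −x, +x sides. The picture frame is on top of the table.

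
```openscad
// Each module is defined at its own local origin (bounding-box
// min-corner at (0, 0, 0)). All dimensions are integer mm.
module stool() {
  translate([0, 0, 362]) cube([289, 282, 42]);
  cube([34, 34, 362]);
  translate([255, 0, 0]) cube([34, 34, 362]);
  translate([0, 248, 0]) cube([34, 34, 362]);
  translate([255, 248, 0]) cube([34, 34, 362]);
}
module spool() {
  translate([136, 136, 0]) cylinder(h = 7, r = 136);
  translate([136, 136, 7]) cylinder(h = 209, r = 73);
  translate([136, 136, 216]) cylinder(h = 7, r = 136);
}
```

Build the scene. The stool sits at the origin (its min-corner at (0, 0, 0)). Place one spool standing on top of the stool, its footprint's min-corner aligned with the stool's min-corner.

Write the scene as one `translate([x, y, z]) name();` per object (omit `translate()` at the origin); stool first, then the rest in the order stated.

stool();
translate([0, 0, 404]) spool();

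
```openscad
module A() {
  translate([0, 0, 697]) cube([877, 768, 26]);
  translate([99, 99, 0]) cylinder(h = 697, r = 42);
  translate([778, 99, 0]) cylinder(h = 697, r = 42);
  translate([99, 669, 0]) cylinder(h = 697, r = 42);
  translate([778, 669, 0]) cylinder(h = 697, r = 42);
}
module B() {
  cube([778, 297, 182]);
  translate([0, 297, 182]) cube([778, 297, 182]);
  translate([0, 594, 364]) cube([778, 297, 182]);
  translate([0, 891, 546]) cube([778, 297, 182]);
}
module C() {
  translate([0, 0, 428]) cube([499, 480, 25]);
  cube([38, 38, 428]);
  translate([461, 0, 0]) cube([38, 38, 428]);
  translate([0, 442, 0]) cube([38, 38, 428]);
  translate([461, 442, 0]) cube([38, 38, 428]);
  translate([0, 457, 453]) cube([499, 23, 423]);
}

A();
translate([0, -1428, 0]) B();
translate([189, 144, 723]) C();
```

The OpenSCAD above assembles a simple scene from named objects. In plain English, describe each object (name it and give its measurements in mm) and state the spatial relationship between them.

A is a table: top 877 mm (x) × 768 mm (y), 26 mm thick, upper face at z = 723 mm, on four round legs of 84 mm diameter, each leg's bounding box inset 57 mm from the nearest pair of top edges, running from z = 0 to the bottom of the top.

B is a run of 4 identical solid stair steps. Each tread is 778×297 mm and each step block is 182 mm high. Step 1 rests on the floor; step k is offset from step 1 by (k−1)×297 mm in y and (k−1)×182 mm in z.

C is a chair: 499×480 mm seat, 25 mm thick, top at z = 453 mm, on four 38 mm square corner legs flush with the seat edges. A 23 mm thick backrest slab spans the full seat width, extending 423 mm above the seat top, its back face flush with the seat's +y edge.

The staircase is on the floor beside the table on its −y side. The chair is on top of the table, centred.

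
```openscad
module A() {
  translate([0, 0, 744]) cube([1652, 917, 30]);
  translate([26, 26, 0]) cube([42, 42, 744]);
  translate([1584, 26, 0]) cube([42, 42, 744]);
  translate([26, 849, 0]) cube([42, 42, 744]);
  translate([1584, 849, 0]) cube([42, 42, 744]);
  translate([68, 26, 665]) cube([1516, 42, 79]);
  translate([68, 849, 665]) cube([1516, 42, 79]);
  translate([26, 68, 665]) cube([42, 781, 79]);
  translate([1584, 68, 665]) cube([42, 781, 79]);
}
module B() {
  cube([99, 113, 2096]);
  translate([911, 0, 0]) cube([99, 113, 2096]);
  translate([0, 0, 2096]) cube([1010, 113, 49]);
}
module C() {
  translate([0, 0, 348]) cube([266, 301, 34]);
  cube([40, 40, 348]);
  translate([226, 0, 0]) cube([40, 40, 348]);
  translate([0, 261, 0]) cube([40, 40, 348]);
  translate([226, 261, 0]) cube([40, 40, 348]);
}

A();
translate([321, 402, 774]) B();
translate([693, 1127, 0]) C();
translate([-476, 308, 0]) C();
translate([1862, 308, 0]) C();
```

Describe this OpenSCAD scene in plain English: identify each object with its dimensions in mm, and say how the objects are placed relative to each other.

A is a table: top 1652 mm (x) × 917 mm (y), 30 mm thick, upper face at z = 774 mm, on four 42×42 mm square legs, each inset 26 mm from the nearest pair of top edges, running from z = 0 to the bottom of the top. Four apron rails, 42 mm thick and 79 mm tall, run between adjacent legs with their top edges flush with the underside of the top and their outer faces flush with the legs' outer faces.

B is a rectangular door frame: two vertical jambs of 99×113 mm section, 2096 mm tall, with a clear opening 812 mm wide between their inner faces. A header 49 mm tall and 113 mm deep lies on top of the jambs and spans the full outside width.

C is a simple wooden stool: a rectangular seat 266 mm (x) by 301 mm (y), 34 mm thick, top face at z = 382 mm, on four square legs, each 40×40 mm in cross-section. The legs rest on z = 0, each flush with a corner of the seat.

The door frame is on top of the table, centred. Three stools sit around the table at the +y, −x, +x sides.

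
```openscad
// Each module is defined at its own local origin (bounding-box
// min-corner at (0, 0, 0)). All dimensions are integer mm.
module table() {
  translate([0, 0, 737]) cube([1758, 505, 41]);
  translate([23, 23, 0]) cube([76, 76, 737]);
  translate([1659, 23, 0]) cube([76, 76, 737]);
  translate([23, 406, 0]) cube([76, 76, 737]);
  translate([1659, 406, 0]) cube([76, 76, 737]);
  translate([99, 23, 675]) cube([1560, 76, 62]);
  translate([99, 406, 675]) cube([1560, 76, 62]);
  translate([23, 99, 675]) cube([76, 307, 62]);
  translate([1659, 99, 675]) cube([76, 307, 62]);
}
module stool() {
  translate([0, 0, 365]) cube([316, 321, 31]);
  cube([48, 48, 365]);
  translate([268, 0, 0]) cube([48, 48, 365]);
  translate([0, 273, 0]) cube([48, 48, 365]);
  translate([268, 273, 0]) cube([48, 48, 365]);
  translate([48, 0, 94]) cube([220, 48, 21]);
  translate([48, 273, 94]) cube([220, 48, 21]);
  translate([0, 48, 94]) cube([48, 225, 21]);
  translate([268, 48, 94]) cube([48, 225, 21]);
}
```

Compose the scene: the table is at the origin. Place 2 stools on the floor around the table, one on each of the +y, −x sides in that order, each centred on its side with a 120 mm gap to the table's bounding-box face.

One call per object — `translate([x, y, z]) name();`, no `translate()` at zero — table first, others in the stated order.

table();
translate([721, 625, 0]) stool();
translate([-436, 92, 0]) stool();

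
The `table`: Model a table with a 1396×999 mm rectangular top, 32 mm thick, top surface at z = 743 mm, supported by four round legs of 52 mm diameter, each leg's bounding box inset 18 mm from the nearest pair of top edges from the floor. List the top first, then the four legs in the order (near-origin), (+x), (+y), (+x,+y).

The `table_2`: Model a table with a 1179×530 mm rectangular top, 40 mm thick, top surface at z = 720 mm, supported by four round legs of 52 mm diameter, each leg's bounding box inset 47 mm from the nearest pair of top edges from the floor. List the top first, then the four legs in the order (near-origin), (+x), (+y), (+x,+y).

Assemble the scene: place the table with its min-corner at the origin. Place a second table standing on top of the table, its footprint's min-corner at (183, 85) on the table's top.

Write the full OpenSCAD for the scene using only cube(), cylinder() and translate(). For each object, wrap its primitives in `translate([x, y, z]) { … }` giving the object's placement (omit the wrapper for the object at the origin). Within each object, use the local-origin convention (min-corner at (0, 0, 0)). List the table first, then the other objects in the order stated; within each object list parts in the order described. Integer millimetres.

translate([0, 0, 711]) cube([1396, 999, 32]);
translate([44, 44, 0]) cylinder(h = 711, r = 26);
translate([1352, 44, 0]) cylinder(h = 711, r = 26);
translate([44, 955, 0]) cylinder(h = 711, r = 26);
translate([1352, 955, 0]) cylinder(h = 711, r = 26);
translate([183, 85, 743]) {
  translate([0, 0, 680]) cube([1179, 530, 40]);
  translate([73, 73, 0]) cylinder(h = 680, r = 26);
  translate([1106, 73, 0]) cylinder(h = 680, r = 26);
  translate([73, 457, 0]) cylinder(h = 680, r = 26);
  translate([1106, 457, 0]) cylinder(h = 680, r = 26);
}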